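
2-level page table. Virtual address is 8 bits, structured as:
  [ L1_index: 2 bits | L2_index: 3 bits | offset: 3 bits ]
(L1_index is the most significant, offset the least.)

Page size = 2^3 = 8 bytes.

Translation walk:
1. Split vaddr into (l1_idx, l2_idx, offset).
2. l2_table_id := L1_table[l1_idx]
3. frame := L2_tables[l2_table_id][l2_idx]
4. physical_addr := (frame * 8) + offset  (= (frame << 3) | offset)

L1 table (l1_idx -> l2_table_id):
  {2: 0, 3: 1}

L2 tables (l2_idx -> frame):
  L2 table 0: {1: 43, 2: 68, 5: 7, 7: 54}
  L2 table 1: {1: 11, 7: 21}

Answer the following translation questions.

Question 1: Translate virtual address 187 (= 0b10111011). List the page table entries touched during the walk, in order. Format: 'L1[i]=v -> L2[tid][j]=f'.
vaddr = 187 = 0b10111011
Split: l1_idx=2, l2_idx=7, offset=3

Answer: L1[2]=0 -> L2[0][7]=54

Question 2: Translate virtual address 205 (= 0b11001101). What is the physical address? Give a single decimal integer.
vaddr = 205 = 0b11001101
Split: l1_idx=3, l2_idx=1, offset=5
L1[3] = 1
L2[1][1] = 11
paddr = 11 * 8 + 5 = 93

Answer: 93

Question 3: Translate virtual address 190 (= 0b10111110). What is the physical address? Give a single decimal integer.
vaddr = 190 = 0b10111110
Split: l1_idx=2, l2_idx=7, offset=6
L1[2] = 0
L2[0][7] = 54
paddr = 54 * 8 + 6 = 438

Answer: 438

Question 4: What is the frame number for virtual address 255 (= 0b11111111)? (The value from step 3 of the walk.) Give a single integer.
vaddr = 255: l1_idx=3, l2_idx=7
L1[3] = 1; L2[1][7] = 21

Answer: 21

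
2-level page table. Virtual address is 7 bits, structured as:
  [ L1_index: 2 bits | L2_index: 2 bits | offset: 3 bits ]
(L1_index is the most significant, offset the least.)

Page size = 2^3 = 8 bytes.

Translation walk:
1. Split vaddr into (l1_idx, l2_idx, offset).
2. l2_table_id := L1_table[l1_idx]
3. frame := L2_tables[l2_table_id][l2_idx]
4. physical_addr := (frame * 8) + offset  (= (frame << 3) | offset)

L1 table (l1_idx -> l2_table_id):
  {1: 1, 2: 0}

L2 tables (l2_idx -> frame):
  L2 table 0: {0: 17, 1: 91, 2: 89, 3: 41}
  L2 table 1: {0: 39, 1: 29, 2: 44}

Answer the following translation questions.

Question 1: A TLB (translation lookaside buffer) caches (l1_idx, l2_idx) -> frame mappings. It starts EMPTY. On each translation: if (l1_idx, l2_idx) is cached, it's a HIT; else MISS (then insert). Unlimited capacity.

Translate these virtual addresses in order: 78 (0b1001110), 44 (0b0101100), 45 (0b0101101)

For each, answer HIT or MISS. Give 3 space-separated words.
Answer: MISS MISS HIT

Derivation:
vaddr=78: (2,1) not in TLB -> MISS, insert
vaddr=44: (1,1) not in TLB -> MISS, insert
vaddr=45: (1,1) in TLB -> HIT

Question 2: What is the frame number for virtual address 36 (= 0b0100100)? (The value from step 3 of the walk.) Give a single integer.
Answer: 39

Derivation:
vaddr = 36: l1_idx=1, l2_idx=0
L1[1] = 1; L2[1][0] = 39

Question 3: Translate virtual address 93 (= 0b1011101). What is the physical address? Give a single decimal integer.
Answer: 333

Derivation:
vaddr = 93 = 0b1011101
Split: l1_idx=2, l2_idx=3, offset=5
L1[2] = 0
L2[0][3] = 41
paddr = 41 * 8 + 5 = 333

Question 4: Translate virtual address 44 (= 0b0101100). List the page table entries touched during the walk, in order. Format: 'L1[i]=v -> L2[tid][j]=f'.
vaddr = 44 = 0b0101100
Split: l1_idx=1, l2_idx=1, offset=4

Answer: L1[1]=1 -> L2[1][1]=29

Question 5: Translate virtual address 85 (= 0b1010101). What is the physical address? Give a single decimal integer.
Answer: 717

Derivation:
vaddr = 85 = 0b1010101
Split: l1_idx=2, l2_idx=2, offset=5
L1[2] = 0
L2[0][2] = 89
paddr = 89 * 8 + 5 = 717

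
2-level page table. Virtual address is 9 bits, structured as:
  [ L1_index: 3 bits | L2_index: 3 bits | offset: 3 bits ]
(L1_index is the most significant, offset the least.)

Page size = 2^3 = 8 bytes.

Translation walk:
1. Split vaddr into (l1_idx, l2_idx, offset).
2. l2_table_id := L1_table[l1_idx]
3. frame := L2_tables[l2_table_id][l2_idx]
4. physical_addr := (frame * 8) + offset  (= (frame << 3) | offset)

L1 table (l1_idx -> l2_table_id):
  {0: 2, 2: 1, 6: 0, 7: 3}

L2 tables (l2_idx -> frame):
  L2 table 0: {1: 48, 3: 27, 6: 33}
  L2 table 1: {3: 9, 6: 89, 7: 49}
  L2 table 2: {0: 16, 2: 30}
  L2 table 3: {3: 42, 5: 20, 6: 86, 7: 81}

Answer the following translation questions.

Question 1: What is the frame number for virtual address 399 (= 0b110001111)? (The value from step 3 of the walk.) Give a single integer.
vaddr = 399: l1_idx=6, l2_idx=1
L1[6] = 0; L2[0][1] = 48

Answer: 48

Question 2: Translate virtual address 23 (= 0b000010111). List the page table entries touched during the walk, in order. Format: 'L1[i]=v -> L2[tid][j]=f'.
Answer: L1[0]=2 -> L2[2][2]=30

Derivation:
vaddr = 23 = 0b000010111
Split: l1_idx=0, l2_idx=2, offset=7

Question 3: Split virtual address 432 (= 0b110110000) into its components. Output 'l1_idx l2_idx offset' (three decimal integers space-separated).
Answer: 6 6 0

Derivation:
vaddr = 432 = 0b110110000
  top 3 bits -> l1_idx = 6
  next 3 bits -> l2_idx = 6
  bottom 3 bits -> offset = 0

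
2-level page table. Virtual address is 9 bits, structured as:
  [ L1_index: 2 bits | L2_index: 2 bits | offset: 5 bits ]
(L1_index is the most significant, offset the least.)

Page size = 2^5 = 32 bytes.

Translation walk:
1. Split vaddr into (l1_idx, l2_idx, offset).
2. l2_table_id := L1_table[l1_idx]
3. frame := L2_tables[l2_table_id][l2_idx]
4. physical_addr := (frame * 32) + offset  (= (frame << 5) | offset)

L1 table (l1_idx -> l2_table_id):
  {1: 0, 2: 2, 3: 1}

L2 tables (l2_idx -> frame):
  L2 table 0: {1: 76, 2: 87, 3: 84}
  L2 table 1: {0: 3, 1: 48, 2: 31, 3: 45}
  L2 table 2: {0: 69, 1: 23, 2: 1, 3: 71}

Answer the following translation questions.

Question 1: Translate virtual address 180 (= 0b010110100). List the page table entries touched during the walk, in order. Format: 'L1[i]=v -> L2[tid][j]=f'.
vaddr = 180 = 0b010110100
Split: l1_idx=1, l2_idx=1, offset=20

Answer: L1[1]=0 -> L2[0][1]=76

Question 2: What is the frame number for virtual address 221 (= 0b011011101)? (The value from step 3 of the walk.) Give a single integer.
Answer: 87

Derivation:
vaddr = 221: l1_idx=1, l2_idx=2
L1[1] = 0; L2[0][2] = 87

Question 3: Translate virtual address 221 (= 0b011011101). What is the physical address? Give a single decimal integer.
Answer: 2813

Derivation:
vaddr = 221 = 0b011011101
Split: l1_idx=1, l2_idx=2, offset=29
L1[1] = 0
L2[0][2] = 87
paddr = 87 * 32 + 29 = 2813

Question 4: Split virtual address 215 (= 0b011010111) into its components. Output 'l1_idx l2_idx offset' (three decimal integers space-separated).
Answer: 1 2 23

Derivation:
vaddr = 215 = 0b011010111
  top 2 bits -> l1_idx = 1
  next 2 bits -> l2_idx = 2
  bottom 5 bits -> offset = 23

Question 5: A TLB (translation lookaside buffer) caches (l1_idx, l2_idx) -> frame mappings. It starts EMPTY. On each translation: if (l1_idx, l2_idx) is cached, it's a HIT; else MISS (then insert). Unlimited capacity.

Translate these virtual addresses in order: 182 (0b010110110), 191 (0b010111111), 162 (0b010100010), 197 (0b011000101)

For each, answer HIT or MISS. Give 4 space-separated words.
vaddr=182: (1,1) not in TLB -> MISS, insert
vaddr=191: (1,1) in TLB -> HIT
vaddr=162: (1,1) in TLB -> HIT
vaddr=197: (1,2) not in TLB -> MISS, insert

Answer: MISS HIT HIT MISS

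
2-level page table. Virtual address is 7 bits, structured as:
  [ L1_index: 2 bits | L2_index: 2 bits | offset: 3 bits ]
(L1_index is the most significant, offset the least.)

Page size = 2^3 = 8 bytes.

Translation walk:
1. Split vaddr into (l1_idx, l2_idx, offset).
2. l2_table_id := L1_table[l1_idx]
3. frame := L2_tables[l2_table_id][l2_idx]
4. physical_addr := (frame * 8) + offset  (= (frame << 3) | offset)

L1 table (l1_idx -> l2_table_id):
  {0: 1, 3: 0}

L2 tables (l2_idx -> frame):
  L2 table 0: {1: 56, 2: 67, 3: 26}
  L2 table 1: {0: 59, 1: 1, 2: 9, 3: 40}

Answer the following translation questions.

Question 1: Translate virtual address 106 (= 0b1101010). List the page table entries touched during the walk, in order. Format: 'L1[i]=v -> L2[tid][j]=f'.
Answer: L1[3]=0 -> L2[0][1]=56

Derivation:
vaddr = 106 = 0b1101010
Split: l1_idx=3, l2_idx=1, offset=2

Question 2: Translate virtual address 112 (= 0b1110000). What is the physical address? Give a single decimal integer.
Answer: 536

Derivation:
vaddr = 112 = 0b1110000
Split: l1_idx=3, l2_idx=2, offset=0
L1[3] = 0
L2[0][2] = 67
paddr = 67 * 8 + 0 = 536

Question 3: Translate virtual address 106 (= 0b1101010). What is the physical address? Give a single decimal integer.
Answer: 450

Derivation:
vaddr = 106 = 0b1101010
Split: l1_idx=3, l2_idx=1, offset=2
L1[3] = 0
L2[0][1] = 56
paddr = 56 * 8 + 2 = 450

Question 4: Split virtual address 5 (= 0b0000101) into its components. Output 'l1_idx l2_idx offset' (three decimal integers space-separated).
Answer: 0 0 5

Derivation:
vaddr = 5 = 0b0000101
  top 2 bits -> l1_idx = 0
  next 2 bits -> l2_idx = 0
  bottom 3 bits -> offset = 5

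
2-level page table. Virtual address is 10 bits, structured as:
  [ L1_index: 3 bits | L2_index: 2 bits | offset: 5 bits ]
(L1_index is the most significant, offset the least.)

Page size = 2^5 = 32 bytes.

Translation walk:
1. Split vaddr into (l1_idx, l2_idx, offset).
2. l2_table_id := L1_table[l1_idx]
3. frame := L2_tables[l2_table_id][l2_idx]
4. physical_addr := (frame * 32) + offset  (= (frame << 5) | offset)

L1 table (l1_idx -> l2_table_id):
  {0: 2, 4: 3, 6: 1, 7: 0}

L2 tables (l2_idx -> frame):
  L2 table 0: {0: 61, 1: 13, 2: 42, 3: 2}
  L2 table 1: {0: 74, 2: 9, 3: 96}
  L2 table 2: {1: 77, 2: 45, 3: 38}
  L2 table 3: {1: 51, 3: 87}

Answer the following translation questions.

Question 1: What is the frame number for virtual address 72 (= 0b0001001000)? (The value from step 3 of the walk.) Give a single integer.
Answer: 45

Derivation:
vaddr = 72: l1_idx=0, l2_idx=2
L1[0] = 2; L2[2][2] = 45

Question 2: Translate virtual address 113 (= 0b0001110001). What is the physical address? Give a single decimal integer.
Answer: 1233

Derivation:
vaddr = 113 = 0b0001110001
Split: l1_idx=0, l2_idx=3, offset=17
L1[0] = 2
L2[2][3] = 38
paddr = 38 * 32 + 17 = 1233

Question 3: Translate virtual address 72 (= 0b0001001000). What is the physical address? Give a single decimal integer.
Answer: 1448

Derivation:
vaddr = 72 = 0b0001001000
Split: l1_idx=0, l2_idx=2, offset=8
L1[0] = 2
L2[2][2] = 45
paddr = 45 * 32 + 8 = 1448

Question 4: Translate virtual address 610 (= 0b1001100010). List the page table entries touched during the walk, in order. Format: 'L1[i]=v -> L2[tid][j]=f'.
Answer: L1[4]=3 -> L2[3][3]=87

Derivation:
vaddr = 610 = 0b1001100010
Split: l1_idx=4, l2_idx=3, offset=2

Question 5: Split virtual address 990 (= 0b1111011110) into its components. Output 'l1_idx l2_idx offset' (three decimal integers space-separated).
Answer: 7 2 30

Derivation:
vaddr = 990 = 0b1111011110
  top 3 bits -> l1_idx = 7
  next 2 bits -> l2_idx = 2
  bottom 5 bits -> offset = 30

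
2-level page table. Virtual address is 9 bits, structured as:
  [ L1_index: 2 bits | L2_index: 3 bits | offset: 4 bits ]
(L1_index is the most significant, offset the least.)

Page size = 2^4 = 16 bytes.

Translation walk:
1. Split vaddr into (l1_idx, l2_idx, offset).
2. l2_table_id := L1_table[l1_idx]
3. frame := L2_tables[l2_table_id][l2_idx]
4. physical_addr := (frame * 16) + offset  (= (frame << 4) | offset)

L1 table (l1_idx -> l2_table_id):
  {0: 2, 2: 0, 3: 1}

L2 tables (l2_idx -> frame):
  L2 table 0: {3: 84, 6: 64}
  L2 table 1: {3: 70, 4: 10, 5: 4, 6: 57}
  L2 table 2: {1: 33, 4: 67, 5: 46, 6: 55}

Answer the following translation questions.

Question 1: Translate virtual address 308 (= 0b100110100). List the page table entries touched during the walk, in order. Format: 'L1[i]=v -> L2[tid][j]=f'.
vaddr = 308 = 0b100110100
Split: l1_idx=2, l2_idx=3, offset=4

Answer: L1[2]=0 -> L2[0][3]=84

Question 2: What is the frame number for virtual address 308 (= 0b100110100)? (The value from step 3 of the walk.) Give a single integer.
vaddr = 308: l1_idx=2, l2_idx=3
L1[2] = 0; L2[0][3] = 84

Answer: 84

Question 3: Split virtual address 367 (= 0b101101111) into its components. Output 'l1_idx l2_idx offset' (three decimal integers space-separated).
vaddr = 367 = 0b101101111
  top 2 bits -> l1_idx = 2
  next 3 bits -> l2_idx = 6
  bottom 4 bits -> offset = 15

Answer: 2 6 15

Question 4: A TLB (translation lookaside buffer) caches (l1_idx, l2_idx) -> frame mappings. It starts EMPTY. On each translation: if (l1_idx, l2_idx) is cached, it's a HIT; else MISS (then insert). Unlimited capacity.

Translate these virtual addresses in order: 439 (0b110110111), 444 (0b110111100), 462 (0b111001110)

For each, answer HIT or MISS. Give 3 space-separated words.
vaddr=439: (3,3) not in TLB -> MISS, insert
vaddr=444: (3,3) in TLB -> HIT
vaddr=462: (3,4) not in TLB -> MISS, insert

Answer: MISS HIT MISS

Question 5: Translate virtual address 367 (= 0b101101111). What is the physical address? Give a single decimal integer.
Answer: 1039

Derivation:
vaddr = 367 = 0b101101111
Split: l1_idx=2, l2_idx=6, offset=15
L1[2] = 0
L2[0][6] = 64
paddr = 64 * 16 + 15 = 1039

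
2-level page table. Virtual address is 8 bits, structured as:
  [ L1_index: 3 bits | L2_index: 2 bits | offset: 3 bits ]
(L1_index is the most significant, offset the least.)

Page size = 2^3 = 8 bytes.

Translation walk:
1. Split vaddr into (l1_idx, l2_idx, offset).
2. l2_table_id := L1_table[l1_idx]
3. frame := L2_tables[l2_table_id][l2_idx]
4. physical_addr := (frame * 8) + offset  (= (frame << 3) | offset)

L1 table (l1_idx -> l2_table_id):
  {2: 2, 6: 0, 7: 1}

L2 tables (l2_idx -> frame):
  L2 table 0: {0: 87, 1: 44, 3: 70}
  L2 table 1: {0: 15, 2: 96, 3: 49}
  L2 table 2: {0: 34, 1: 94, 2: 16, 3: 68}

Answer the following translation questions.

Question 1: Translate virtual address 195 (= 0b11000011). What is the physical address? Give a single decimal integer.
Answer: 699

Derivation:
vaddr = 195 = 0b11000011
Split: l1_idx=6, l2_idx=0, offset=3
L1[6] = 0
L2[0][0] = 87
paddr = 87 * 8 + 3 = 699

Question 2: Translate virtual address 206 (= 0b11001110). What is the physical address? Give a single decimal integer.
Answer: 358

Derivation:
vaddr = 206 = 0b11001110
Split: l1_idx=6, l2_idx=1, offset=6
L1[6] = 0
L2[0][1] = 44
paddr = 44 * 8 + 6 = 358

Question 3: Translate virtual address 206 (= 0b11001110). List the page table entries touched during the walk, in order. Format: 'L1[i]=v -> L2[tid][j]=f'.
Answer: L1[6]=0 -> L2[0][1]=44

Derivation:
vaddr = 206 = 0b11001110
Split: l1_idx=6, l2_idx=1, offset=6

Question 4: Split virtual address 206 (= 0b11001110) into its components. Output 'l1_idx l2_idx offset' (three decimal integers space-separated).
vaddr = 206 = 0b11001110
  top 3 bits -> l1_idx = 6
  next 2 bits -> l2_idx = 1
  bottom 3 bits -> offset = 6

Answer: 6 1 6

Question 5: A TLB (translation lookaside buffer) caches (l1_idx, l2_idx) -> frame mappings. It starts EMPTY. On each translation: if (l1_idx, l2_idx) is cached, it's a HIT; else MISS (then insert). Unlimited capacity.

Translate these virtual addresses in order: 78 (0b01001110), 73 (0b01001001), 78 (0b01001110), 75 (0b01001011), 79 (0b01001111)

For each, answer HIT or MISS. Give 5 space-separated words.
vaddr=78: (2,1) not in TLB -> MISS, insert
vaddr=73: (2,1) in TLB -> HIT
vaddr=78: (2,1) in TLB -> HIT
vaddr=75: (2,1) in TLB -> HIT
vaddr=79: (2,1) in TLB -> HIT

Answer: MISS HIT HIT HIT HIT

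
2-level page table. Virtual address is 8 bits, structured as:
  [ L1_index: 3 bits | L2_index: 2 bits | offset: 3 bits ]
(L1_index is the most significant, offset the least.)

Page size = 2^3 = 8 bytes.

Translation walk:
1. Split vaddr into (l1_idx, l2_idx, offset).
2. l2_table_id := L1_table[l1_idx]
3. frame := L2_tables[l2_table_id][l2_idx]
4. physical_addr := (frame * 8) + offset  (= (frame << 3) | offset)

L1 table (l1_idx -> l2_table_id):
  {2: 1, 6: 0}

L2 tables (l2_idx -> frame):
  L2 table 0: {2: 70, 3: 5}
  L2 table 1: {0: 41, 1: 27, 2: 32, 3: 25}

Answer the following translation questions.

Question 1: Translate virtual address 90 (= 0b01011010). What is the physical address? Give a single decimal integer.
vaddr = 90 = 0b01011010
Split: l1_idx=2, l2_idx=3, offset=2
L1[2] = 1
L2[1][3] = 25
paddr = 25 * 8 + 2 = 202

Answer: 202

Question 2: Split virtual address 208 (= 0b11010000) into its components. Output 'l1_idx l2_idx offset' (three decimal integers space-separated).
vaddr = 208 = 0b11010000
  top 3 bits -> l1_idx = 6
  next 2 bits -> l2_idx = 2
  bottom 3 bits -> offset = 0

Answer: 6 2 0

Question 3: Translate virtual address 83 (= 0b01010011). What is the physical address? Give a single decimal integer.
Answer: 259

Derivation:
vaddr = 83 = 0b01010011
Split: l1_idx=2, l2_idx=2, offset=3
L1[2] = 1
L2[1][2] = 32
paddr = 32 * 8 + 3 = 259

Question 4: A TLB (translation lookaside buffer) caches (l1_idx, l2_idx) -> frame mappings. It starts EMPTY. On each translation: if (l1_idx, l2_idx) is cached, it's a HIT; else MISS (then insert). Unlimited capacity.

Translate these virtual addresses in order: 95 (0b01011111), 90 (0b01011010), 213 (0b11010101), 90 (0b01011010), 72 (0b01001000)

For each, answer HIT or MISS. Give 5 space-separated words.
Answer: MISS HIT MISS HIT MISS

Derivation:
vaddr=95: (2,3) not in TLB -> MISS, insert
vaddr=90: (2,3) in TLB -> HIT
vaddr=213: (6,2) not in TLB -> MISS, insert
vaddr=90: (2,3) in TLB -> HIT
vaddr=72: (2,1) not in TLB -> MISS, insert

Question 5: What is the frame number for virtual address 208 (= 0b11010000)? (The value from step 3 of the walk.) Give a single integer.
vaddr = 208: l1_idx=6, l2_idx=2
L1[6] = 0; L2[0][2] = 70

Answer: 70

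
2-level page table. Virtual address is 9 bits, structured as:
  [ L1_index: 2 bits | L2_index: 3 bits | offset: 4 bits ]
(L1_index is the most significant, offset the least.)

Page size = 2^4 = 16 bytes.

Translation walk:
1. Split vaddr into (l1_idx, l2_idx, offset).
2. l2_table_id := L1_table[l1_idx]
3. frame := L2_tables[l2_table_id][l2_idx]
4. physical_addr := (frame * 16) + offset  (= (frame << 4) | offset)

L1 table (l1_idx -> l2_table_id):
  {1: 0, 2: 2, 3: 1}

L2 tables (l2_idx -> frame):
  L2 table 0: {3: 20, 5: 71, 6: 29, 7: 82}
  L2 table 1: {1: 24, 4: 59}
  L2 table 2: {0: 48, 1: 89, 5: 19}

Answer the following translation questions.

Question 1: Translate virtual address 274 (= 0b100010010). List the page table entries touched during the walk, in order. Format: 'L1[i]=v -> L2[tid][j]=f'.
Answer: L1[2]=2 -> L2[2][1]=89

Derivation:
vaddr = 274 = 0b100010010
Split: l1_idx=2, l2_idx=1, offset=2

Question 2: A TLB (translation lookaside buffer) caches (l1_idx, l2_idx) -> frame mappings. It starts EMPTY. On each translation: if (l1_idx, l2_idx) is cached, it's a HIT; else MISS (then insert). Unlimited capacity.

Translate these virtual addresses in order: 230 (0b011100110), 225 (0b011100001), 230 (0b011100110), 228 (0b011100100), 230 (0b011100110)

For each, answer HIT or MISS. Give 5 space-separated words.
Answer: MISS HIT HIT HIT HIT

Derivation:
vaddr=230: (1,6) not in TLB -> MISS, insert
vaddr=225: (1,6) in TLB -> HIT
vaddr=230: (1,6) in TLB -> HIT
vaddr=228: (1,6) in TLB -> HIT
vaddr=230: (1,6) in TLB -> HIT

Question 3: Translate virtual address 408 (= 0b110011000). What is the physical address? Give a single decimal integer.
vaddr = 408 = 0b110011000
Split: l1_idx=3, l2_idx=1, offset=8
L1[3] = 1
L2[1][1] = 24
paddr = 24 * 16 + 8 = 392

Answer: 392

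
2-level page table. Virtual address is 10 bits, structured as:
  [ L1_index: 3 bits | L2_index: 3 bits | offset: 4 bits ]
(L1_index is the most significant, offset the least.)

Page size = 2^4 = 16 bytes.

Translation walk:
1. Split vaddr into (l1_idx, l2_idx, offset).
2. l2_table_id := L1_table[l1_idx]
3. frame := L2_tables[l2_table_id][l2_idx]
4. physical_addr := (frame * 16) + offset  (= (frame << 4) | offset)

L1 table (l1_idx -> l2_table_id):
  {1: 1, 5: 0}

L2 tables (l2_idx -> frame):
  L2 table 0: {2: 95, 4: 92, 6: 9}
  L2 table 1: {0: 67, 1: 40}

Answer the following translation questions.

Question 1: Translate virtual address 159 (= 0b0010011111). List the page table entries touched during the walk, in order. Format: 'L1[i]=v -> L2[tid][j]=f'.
Answer: L1[1]=1 -> L2[1][1]=40

Derivation:
vaddr = 159 = 0b0010011111
Split: l1_idx=1, l2_idx=1, offset=15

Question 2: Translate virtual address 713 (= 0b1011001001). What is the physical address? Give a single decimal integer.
Answer: 1481

Derivation:
vaddr = 713 = 0b1011001001
Split: l1_idx=5, l2_idx=4, offset=9
L1[5] = 0
L2[0][4] = 92
paddr = 92 * 16 + 9 = 1481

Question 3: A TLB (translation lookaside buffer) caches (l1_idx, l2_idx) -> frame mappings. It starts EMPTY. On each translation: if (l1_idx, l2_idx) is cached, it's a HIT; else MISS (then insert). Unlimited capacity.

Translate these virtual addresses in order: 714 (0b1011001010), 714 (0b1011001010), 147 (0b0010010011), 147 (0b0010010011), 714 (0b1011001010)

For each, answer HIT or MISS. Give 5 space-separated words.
vaddr=714: (5,4) not in TLB -> MISS, insert
vaddr=714: (5,4) in TLB -> HIT
vaddr=147: (1,1) not in TLB -> MISS, insert
vaddr=147: (1,1) in TLB -> HIT
vaddr=714: (5,4) in TLB -> HIT

Answer: MISS HIT MISS HIT HIT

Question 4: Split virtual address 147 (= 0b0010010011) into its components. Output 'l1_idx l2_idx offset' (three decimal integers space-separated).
vaddr = 147 = 0b0010010011
  top 3 bits -> l1_idx = 1
  next 3 bits -> l2_idx = 1
  bottom 4 bits -> offset = 3

Answer: 1 1 3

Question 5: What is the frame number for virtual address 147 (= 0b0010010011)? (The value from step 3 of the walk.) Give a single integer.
vaddr = 147: l1_idx=1, l2_idx=1
L1[1] = 1; L2[1][1] = 40

Answer: 40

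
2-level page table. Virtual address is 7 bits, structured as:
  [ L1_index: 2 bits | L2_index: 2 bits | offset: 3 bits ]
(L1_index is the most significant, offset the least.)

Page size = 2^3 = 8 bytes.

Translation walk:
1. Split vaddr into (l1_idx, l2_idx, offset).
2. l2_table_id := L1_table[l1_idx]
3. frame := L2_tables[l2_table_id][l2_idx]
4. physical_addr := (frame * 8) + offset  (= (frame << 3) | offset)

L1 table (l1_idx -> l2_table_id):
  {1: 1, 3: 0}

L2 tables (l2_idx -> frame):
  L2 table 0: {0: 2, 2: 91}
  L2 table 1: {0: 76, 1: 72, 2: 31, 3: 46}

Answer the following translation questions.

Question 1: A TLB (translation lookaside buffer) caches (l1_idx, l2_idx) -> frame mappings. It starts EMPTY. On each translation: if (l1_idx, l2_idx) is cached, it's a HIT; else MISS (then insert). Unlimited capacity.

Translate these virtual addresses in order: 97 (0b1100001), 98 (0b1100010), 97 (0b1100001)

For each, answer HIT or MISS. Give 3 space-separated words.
Answer: MISS HIT HIT

Derivation:
vaddr=97: (3,0) not in TLB -> MISS, insert
vaddr=98: (3,0) in TLB -> HIT
vaddr=97: (3,0) in TLB -> HIT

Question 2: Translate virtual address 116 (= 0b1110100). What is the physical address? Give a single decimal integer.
vaddr = 116 = 0b1110100
Split: l1_idx=3, l2_idx=2, offset=4
L1[3] = 0
L2[0][2] = 91
paddr = 91 * 8 + 4 = 732

Answer: 732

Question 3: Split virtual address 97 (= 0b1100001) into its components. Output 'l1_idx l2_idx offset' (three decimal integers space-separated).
Answer: 3 0 1

Derivation:
vaddr = 97 = 0b1100001
  top 2 bits -> l1_idx = 3
  next 2 bits -> l2_idx = 0
  bottom 3 bits -> offset = 1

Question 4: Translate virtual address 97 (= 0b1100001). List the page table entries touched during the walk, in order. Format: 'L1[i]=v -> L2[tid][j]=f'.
Answer: L1[3]=0 -> L2[0][0]=2

Derivation:
vaddr = 97 = 0b1100001
Split: l1_idx=3, l2_idx=0, offset=1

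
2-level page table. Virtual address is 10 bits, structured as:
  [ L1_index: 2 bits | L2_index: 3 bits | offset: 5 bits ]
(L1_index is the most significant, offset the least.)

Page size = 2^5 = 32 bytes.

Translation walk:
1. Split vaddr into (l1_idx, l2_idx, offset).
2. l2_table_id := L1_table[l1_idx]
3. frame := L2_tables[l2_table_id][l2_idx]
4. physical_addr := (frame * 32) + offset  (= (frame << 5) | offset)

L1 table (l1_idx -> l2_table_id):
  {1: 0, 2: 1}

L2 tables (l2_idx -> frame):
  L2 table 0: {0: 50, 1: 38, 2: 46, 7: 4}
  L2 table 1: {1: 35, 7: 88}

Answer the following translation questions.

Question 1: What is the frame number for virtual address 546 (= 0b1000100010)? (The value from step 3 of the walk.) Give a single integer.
Answer: 35

Derivation:
vaddr = 546: l1_idx=2, l2_idx=1
L1[2] = 1; L2[1][1] = 35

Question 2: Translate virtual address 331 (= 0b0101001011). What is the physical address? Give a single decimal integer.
Answer: 1483

Derivation:
vaddr = 331 = 0b0101001011
Split: l1_idx=1, l2_idx=2, offset=11
L1[1] = 0
L2[0][2] = 46
paddr = 46 * 32 + 11 = 1483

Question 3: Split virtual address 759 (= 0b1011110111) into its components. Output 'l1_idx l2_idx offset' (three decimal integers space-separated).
Answer: 2 7 23

Derivation:
vaddr = 759 = 0b1011110111
  top 2 bits -> l1_idx = 2
  next 3 bits -> l2_idx = 7
  bottom 5 bits -> offset = 23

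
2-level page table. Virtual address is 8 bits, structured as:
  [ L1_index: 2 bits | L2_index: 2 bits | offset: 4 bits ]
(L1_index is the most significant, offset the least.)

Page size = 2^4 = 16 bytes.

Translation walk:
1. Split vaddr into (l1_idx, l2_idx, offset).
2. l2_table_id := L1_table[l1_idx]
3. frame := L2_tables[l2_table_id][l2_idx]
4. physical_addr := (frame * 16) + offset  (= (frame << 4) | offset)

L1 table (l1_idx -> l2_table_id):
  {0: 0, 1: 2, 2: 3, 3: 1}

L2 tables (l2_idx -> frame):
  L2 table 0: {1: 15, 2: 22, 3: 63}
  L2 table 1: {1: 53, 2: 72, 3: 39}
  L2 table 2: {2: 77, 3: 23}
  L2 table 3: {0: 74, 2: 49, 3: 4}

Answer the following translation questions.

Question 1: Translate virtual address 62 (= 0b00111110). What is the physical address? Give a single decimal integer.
Answer: 1022

Derivation:
vaddr = 62 = 0b00111110
Split: l1_idx=0, l2_idx=3, offset=14
L1[0] = 0
L2[0][3] = 63
paddr = 63 * 16 + 14 = 1022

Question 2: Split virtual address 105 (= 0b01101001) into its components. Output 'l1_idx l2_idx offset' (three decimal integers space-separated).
Answer: 1 2 9

Derivation:
vaddr = 105 = 0b01101001
  top 2 bits -> l1_idx = 1
  next 2 bits -> l2_idx = 2
  bottom 4 bits -> offset = 9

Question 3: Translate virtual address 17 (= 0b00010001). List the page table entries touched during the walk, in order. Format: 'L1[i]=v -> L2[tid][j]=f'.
Answer: L1[0]=0 -> L2[0][1]=15

Derivation:
vaddr = 17 = 0b00010001
Split: l1_idx=0, l2_idx=1, offset=1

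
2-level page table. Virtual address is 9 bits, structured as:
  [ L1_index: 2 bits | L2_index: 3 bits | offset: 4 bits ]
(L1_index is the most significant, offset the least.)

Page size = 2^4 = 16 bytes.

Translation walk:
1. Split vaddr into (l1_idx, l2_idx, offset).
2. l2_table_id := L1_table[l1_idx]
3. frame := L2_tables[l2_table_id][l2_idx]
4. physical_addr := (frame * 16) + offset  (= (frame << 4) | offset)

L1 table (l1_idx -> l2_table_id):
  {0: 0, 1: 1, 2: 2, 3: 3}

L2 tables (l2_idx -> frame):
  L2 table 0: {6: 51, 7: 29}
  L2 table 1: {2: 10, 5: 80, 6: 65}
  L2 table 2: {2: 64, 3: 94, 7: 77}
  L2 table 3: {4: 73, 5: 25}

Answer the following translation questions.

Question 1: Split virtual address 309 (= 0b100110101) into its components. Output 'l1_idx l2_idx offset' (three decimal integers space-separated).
Answer: 2 3 5

Derivation:
vaddr = 309 = 0b100110101
  top 2 bits -> l1_idx = 2
  next 3 bits -> l2_idx = 3
  bottom 4 bits -> offset = 5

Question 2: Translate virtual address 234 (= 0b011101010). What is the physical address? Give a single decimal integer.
Answer: 1050

Derivation:
vaddr = 234 = 0b011101010
Split: l1_idx=1, l2_idx=6, offset=10
L1[1] = 1
L2[1][6] = 65
paddr = 65 * 16 + 10 = 1050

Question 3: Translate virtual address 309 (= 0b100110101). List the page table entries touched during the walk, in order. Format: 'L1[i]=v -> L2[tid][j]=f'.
vaddr = 309 = 0b100110101
Split: l1_idx=2, l2_idx=3, offset=5

Answer: L1[2]=2 -> L2[2][3]=94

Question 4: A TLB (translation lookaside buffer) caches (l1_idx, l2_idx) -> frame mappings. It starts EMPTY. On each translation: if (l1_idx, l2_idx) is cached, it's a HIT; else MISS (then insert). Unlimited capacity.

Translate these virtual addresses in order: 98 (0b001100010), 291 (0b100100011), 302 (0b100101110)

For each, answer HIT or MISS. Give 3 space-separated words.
Answer: MISS MISS HIT

Derivation:
vaddr=98: (0,6) not in TLB -> MISS, insert
vaddr=291: (2,2) not in TLB -> MISS, insert
vaddr=302: (2,2) in TLB -> HIT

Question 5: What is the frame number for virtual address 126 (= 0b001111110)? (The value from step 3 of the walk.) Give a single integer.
Answer: 29

Derivation:
vaddr = 126: l1_idx=0, l2_idx=7
L1[0] = 0; L2[0][7] = 29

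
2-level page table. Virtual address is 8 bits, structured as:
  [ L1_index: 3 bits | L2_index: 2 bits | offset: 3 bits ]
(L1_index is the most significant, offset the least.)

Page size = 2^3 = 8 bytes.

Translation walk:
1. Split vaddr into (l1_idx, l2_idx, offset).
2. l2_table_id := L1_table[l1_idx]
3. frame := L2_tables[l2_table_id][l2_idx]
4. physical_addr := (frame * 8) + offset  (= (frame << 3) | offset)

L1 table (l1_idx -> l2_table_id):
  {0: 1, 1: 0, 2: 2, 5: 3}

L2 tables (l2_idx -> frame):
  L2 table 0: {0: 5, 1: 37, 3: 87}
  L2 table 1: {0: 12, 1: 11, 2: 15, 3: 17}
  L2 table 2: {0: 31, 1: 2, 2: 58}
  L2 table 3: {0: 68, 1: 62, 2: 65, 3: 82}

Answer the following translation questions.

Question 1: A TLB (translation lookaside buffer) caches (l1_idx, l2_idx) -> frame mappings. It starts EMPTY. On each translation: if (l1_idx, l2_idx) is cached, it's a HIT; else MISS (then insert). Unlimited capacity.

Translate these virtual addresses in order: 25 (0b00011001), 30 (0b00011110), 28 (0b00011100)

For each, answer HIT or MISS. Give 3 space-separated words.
Answer: MISS HIT HIT

Derivation:
vaddr=25: (0,3) not in TLB -> MISS, insert
vaddr=30: (0,3) in TLB -> HIT
vaddr=28: (0,3) in TLB -> HIT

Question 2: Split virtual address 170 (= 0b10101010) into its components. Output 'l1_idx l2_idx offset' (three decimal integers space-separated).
Answer: 5 1 2

Derivation:
vaddr = 170 = 0b10101010
  top 3 bits -> l1_idx = 5
  next 2 bits -> l2_idx = 1
  bottom 3 bits -> offset = 2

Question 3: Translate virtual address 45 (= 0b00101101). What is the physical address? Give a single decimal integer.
vaddr = 45 = 0b00101101
Split: l1_idx=1, l2_idx=1, offset=5
L1[1] = 0
L2[0][1] = 37
paddr = 37 * 8 + 5 = 301

Answer: 301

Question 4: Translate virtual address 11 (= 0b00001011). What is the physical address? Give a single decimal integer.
Answer: 91

Derivation:
vaddr = 11 = 0b00001011
Split: l1_idx=0, l2_idx=1, offset=3
L1[0] = 1
L2[1][1] = 11
paddr = 11 * 8 + 3 = 91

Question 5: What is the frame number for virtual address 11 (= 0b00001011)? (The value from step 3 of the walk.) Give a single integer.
vaddr = 11: l1_idx=0, l2_idx=1
L1[0] = 1; L2[1][1] = 11

Answer: 11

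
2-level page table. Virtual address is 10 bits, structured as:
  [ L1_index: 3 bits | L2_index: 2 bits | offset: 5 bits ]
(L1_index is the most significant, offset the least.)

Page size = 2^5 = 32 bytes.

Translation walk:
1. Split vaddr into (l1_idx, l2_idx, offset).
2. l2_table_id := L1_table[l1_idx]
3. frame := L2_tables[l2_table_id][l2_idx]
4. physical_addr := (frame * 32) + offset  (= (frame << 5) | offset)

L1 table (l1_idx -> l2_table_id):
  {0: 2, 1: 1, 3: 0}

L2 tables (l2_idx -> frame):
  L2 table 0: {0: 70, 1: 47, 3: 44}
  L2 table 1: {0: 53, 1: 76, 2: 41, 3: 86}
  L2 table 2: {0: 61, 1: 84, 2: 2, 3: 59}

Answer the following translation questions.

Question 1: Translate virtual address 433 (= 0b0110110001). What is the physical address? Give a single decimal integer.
vaddr = 433 = 0b0110110001
Split: l1_idx=3, l2_idx=1, offset=17
L1[3] = 0
L2[0][1] = 47
paddr = 47 * 32 + 17 = 1521

Answer: 1521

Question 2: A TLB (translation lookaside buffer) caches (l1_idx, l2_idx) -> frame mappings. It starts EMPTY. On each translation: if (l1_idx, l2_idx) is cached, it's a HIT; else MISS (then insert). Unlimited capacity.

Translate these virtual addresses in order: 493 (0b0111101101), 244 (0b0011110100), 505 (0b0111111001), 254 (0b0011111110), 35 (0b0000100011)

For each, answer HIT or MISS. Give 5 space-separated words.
Answer: MISS MISS HIT HIT MISS

Derivation:
vaddr=493: (3,3) not in TLB -> MISS, insert
vaddr=244: (1,3) not in TLB -> MISS, insert
vaddr=505: (3,3) in TLB -> HIT
vaddr=254: (1,3) in TLB -> HIT
vaddr=35: (0,1) not in TLB -> MISS, insert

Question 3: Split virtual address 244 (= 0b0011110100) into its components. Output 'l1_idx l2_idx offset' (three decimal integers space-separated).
Answer: 1 3 20

Derivation:
vaddr = 244 = 0b0011110100
  top 3 bits -> l1_idx = 1
  next 2 bits -> l2_idx = 3
  bottom 5 bits -> offset = 20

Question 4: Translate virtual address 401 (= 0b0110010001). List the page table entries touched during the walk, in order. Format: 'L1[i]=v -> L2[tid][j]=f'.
Answer: L1[3]=0 -> L2[0][0]=70

Derivation:
vaddr = 401 = 0b0110010001
Split: l1_idx=3, l2_idx=0, offset=17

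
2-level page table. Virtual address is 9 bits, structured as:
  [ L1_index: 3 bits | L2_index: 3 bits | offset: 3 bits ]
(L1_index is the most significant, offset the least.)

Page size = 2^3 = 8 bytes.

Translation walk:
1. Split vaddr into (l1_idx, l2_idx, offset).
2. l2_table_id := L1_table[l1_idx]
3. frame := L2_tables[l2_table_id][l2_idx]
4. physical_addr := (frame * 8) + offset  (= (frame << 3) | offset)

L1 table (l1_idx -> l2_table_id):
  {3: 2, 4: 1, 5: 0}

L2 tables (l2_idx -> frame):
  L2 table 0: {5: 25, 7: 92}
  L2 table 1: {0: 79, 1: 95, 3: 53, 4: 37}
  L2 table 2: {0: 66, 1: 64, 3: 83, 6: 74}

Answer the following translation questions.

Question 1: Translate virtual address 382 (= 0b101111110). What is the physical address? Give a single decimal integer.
vaddr = 382 = 0b101111110
Split: l1_idx=5, l2_idx=7, offset=6
L1[5] = 0
L2[0][7] = 92
paddr = 92 * 8 + 6 = 742

Answer: 742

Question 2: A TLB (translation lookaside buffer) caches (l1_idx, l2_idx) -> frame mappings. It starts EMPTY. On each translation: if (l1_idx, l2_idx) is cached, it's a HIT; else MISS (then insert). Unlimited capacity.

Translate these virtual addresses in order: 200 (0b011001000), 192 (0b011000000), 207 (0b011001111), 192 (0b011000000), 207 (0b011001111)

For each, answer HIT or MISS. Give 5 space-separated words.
Answer: MISS MISS HIT HIT HIT

Derivation:
vaddr=200: (3,1) not in TLB -> MISS, insert
vaddr=192: (3,0) not in TLB -> MISS, insert
vaddr=207: (3,1) in TLB -> HIT
vaddr=192: (3,0) in TLB -> HIT
vaddr=207: (3,1) in TLB -> HIT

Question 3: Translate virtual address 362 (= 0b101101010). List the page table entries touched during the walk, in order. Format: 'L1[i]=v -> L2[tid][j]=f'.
Answer: L1[5]=0 -> L2[0][5]=25

Derivation:
vaddr = 362 = 0b101101010
Split: l1_idx=5, l2_idx=5, offset=2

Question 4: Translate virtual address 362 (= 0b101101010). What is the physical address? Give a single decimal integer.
Answer: 202

Derivation:
vaddr = 362 = 0b101101010
Split: l1_idx=5, l2_idx=5, offset=2
L1[5] = 0
L2[0][5] = 25
paddr = 25 * 8 + 2 = 202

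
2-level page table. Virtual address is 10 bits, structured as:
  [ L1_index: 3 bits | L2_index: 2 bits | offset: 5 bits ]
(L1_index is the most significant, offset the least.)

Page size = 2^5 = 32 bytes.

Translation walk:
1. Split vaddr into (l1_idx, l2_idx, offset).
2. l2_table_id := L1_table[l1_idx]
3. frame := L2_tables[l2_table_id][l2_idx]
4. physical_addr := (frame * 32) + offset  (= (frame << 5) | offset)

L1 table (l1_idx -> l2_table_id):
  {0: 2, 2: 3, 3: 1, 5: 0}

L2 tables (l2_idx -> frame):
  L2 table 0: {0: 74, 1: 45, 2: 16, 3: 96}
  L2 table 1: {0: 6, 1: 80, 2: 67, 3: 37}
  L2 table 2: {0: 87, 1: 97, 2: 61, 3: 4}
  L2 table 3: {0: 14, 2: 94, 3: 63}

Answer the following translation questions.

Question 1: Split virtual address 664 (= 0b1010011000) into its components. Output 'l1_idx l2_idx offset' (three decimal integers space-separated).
vaddr = 664 = 0b1010011000
  top 3 bits -> l1_idx = 5
  next 2 bits -> l2_idx = 0
  bottom 5 bits -> offset = 24

Answer: 5 0 24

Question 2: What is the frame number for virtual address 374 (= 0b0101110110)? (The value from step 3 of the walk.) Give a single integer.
Answer: 63

Derivation:
vaddr = 374: l1_idx=2, l2_idx=3
L1[2] = 3; L2[3][3] = 63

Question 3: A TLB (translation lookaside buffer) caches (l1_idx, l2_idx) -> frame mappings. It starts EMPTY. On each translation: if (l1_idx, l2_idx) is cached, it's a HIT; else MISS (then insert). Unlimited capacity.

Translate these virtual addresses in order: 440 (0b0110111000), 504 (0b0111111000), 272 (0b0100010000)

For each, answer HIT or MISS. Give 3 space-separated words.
Answer: MISS MISS MISS

Derivation:
vaddr=440: (3,1) not in TLB -> MISS, insert
vaddr=504: (3,3) not in TLB -> MISS, insert
vaddr=272: (2,0) not in TLB -> MISS, insert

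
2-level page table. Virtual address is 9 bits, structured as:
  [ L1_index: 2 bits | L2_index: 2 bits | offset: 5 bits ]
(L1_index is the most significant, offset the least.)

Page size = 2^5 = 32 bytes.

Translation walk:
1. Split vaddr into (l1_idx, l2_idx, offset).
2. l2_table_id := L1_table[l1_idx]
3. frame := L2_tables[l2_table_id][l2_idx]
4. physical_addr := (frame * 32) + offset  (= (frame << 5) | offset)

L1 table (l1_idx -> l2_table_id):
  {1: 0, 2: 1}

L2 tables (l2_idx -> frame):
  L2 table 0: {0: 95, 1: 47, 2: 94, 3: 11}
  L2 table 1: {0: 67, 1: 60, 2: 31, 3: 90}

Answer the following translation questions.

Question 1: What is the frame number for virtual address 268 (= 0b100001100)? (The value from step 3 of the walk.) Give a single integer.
vaddr = 268: l1_idx=2, l2_idx=0
L1[2] = 1; L2[1][0] = 67

Answer: 67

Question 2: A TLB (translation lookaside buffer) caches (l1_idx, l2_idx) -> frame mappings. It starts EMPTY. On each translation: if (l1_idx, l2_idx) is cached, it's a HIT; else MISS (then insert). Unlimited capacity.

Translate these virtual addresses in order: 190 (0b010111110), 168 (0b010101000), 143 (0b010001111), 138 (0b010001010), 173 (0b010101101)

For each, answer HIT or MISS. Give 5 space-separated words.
Answer: MISS HIT MISS HIT HIT

Derivation:
vaddr=190: (1,1) not in TLB -> MISS, insert
vaddr=168: (1,1) in TLB -> HIT
vaddr=143: (1,0) not in TLB -> MISS, insert
vaddr=138: (1,0) in TLB -> HIT
vaddr=173: (1,1) in TLB -> HIT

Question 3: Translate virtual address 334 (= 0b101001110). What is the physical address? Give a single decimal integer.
Answer: 1006

Derivation:
vaddr = 334 = 0b101001110
Split: l1_idx=2, l2_idx=2, offset=14
L1[2] = 1
L2[1][2] = 31
paddr = 31 * 32 + 14 = 1006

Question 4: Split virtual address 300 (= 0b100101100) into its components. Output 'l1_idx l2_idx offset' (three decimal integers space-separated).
Answer: 2 1 12

Derivation:
vaddr = 300 = 0b100101100
  top 2 bits -> l1_idx = 2
  next 2 bits -> l2_idx = 1
  bottom 5 bits -> offset = 12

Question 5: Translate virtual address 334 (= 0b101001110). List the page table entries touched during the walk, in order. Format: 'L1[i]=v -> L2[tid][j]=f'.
vaddr = 334 = 0b101001110
Split: l1_idx=2, l2_idx=2, offset=14

Answer: L1[2]=1 -> L2[1][2]=31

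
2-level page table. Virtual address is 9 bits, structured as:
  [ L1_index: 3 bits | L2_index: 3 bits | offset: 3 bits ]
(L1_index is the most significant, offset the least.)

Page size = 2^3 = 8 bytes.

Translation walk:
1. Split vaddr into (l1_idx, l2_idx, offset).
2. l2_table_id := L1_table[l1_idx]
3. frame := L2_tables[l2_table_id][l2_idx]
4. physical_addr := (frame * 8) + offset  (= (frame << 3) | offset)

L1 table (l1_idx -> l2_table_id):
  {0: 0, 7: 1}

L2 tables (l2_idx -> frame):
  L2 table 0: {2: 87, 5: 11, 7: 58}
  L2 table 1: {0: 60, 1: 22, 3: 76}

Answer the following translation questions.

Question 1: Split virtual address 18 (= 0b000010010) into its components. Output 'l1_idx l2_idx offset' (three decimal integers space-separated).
Answer: 0 2 2

Derivation:
vaddr = 18 = 0b000010010
  top 3 bits -> l1_idx = 0
  next 3 bits -> l2_idx = 2
  bottom 3 bits -> offset = 2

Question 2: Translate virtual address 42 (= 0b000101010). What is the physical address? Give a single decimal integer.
Answer: 90

Derivation:
vaddr = 42 = 0b000101010
Split: l1_idx=0, l2_idx=5, offset=2
L1[0] = 0
L2[0][5] = 11
paddr = 11 * 8 + 2 = 90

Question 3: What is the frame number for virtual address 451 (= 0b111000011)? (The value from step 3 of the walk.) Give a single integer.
Answer: 60

Derivation:
vaddr = 451: l1_idx=7, l2_idx=0
L1[7] = 1; L2[1][0] = 60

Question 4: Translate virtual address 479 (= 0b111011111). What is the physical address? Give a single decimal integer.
Answer: 615

Derivation:
vaddr = 479 = 0b111011111
Split: l1_idx=7, l2_idx=3, offset=7
L1[7] = 1
L2[1][3] = 76
paddr = 76 * 8 + 7 = 615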